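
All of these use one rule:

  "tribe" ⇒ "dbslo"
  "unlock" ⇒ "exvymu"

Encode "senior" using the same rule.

Compare letters: t→d is +10, r→b is +10, i→s is +10 — a constant shift. Each letter is shifted forward by 10 in the alphabet (a Caesar shift of +10).
Applying it to senior: s+10=c, e+10=o, n+10=x, i+10=s, o+10=y, r+10=b.

coxsyb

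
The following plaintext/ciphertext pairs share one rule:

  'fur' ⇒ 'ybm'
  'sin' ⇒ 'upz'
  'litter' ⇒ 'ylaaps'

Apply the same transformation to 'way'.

The output letters match the input read backwards, each shifted +7: fur reversed is ruf. The word is reversed, then every letter is shifted forward by 7.
For way: reverse → yaw; then shift: y+7=f, a+7=h, w+7=d.

fhd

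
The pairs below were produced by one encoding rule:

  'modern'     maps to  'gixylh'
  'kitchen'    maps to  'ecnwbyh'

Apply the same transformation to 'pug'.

Compare letters: m→g is +20, o→i is +20, d→x is +20 — a constant shift. This is a Caesar cipher with shift 20.
For pug: p+20=j, u+20=o, g+20=a.

joa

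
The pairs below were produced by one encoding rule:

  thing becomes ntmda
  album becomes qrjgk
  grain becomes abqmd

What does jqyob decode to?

baker

t(19)→n(13) and h(7)→t(19) fit y≡19x+16 (mod 26); the inverse of 19 mod 26 is 11. Treating letters as 0–25, the rule is x ↦ 19x + 16 (mod 26).
Decoding jqyob: j(9)→11·(9−16)≡1=b; q(16)→11·(16−16)≡0=a; y(24)→11·(24−16)≡10=k; o(14)→11·(14−16)≡4=e; b(1)→11·(1−16)≡17=r (all mod 26).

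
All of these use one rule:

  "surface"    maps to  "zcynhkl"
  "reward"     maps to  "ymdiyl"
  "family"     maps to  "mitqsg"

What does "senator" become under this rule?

A repeating key of period 2 is used — shifts +7, +8 over and over.
For senator: s+7=z, e+8=m, n+7=u, a+8=i, t+7=a, o+8=w, r+7=y.

zmuiawy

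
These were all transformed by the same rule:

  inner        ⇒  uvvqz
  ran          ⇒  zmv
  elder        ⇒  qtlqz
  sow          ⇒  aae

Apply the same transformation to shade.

The shift depends on letter class: consonant n→v is +8, but vowel i→u is +12. Two shifts are in play — +12 for a/e/i/o/u, +8 for every other letter.
On shade: s(cons)+8=a, h(cons)+8=p, a(vowel)+12=m, d(cons)+8=l, e(vowel)+12=q.

apmlq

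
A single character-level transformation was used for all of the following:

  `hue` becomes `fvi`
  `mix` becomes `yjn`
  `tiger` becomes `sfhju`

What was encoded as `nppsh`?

The output letters match the input read backwards, each shifted +1: hue reversed is euh. Two steps: reverse the string, then apply a Caesar shift of +1.
Undoing it on nppsh: shift back: n−1=m, p−1=o, p−1=o, s−1=r, h−1=g → moorg; then reverse → groom.

groom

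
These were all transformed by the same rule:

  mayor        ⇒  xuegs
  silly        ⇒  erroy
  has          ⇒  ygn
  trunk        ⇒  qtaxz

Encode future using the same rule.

The output letters match the input read backwards, each shifted +6: mayor reversed is royam. Read the word backwards and shift each letter +6.
On future: reverse → erutuf; then shift: e+6=k, r+6=x, u+6=a, t+6=z, u+6=a, f+6=l.

kxazal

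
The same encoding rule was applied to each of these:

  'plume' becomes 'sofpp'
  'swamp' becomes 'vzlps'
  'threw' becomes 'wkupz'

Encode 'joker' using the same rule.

mznpu

The shift depends on letter class: consonant p→s is +3, but vowel u→f is +11. The rule splits by letter class: vowels +11, consonants +3.
On joker: j(cons)+3=m, o(vowel)+11=z, k(cons)+3=n, e(vowel)+11=p, r(cons)+3=u.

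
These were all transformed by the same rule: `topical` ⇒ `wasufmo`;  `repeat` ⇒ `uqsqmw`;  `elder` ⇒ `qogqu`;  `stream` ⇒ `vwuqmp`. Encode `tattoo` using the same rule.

wmwwaa

The shift depends on letter class: consonant t→w is +3, but vowel o→a is +12. The rule splits by letter class: vowels +12, consonants +3.
Applying it to tattoo: t(cons)+3=w, a(vowel)+12=m, t(cons)+3=w, t(cons)+3=w, o(vowel)+12=a, o(vowel)+12=a.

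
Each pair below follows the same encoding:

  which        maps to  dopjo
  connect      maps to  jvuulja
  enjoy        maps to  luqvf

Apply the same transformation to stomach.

Every letter moves 7 places later in the alphabet, wrapping around z→a.
For stomach: s+7=z, t+7=a, o+7=v, m+7=t, a+7=h, c+7=j, h+7=o.

zavthjo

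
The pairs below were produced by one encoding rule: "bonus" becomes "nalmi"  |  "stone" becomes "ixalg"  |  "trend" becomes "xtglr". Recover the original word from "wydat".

major

b(1)→n(13) and o(14)→a(0) fit y≡15x+24 (mod 26); the inverse of 15 mod 26 is 7. Each letter's alphabet position (a=0..z=25) is mapped through 15·x+24 mod 26 — an affine cipher.
Undoing it on wydat: w(22)→7·(22−24)≡12=m; y(24)→7·(24−24)≡0=a; d(3)→7·(3−24)≡9=j; a(0)→7·(0−24)≡14=o; t(19)→7·(19−24)≡17=r (all mod 26).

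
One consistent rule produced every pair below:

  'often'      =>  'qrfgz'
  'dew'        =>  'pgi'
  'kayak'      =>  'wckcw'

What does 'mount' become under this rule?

yqwzf

The shift depends on letter class: consonant f→r is +12, but vowel o→q is +2. Two shifts are in play — +2 for a/e/i/o/u, +12 for every other letter.
Applying it to mount: m(cons)+12=y, o(vowel)+2=q, u(vowel)+2=w, n(cons)+12=z, t(cons)+12=f.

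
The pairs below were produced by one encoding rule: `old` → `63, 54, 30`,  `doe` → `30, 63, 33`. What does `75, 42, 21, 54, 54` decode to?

shall

o(#15)→63 and l(#12)→54: differences scale by 3, so n = 3·pos + 18. The formula is n = 3×(alphabet index, a=1) + 18.
Undoing it on 75, 42, 21, 54, 54: 75→(75−18)÷3=19=s, 42→(42−18)÷3=8=h, 21→(21−18)÷3=1=a, 54→(54−18)÷3=12=l, 54→(54−18)÷3=12=l.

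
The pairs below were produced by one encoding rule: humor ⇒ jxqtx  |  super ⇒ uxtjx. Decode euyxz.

crust

In humor: h→j is +2, u→x is +3, m→q is +4, o→t is +5 — the shift increases by 1 each position. Each letter shifts forward by (position + 2), i.e. 2, 3, 4, … — the shift grows by one for each successive letter.
Undoing it on euyxz: e−2=c, u−3=r, y−4=u, x−5=s, z−6=t.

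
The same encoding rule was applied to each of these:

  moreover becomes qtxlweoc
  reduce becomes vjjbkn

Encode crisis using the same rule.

In moreover: m→q is +4, o→t is +5, r→x is +6, e→l is +7 — the shift increases by 1 each position. Letter i (0-indexed) is shifted by i+4, so successive shifts are 4, 5, 6, ….
Applying it to crisis: c+4=g, r+5=w, i+6=o, s+7=z, i+8=q, s+9=b.

gwozqb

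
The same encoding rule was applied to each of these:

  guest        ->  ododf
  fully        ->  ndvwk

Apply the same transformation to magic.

ujqto

In guest: g→o is +8, u→d is +9, e→o is +10, s→d is +11 — the shift increases by 1 each position. The shift increases by 1 at each position, starting from +8: 8, 9, 10, ….
Applying it to magic: m+8=u, a+9=j, g+10=q, i+11=t, c+12=o.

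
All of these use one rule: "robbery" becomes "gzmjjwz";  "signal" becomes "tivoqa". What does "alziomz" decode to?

The output letters match the input read backwards, each shifted +8: robbery reversed is yrebbor. Read the word backwards and shift each letter +8.
Reversing it on alziomz: shift back: a−8=s, l−8=d, z−8=r, i−8=a, o−8=g, m−8=e, z−8=r → sdrager; then reverse → regards.

regards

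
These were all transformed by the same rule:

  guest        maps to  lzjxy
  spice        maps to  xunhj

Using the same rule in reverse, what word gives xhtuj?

scope

Every letter moves 5 places later in the alphabet, wrapping around z→a.
Undoing it on xhtuj: x−5=s, h−5=c, t−5=o, u−5=p, j−5=e.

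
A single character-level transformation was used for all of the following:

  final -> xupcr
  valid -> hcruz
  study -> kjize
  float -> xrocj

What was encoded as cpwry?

angle

f(5)→x(23) and i(8)→u(20) fit y≡25x+2 (mod 26); the inverse of 25 mod 26 is 25. This is an affine cipher: with a=0,…,z=25, each position x becomes (25x+2) mod 26.
Reversing it on cpwry: c(2)→25·(2−2)≡0=a; p(15)→25·(15−2)≡13=n; w(22)→25·(22−2)≡6=g; r(17)→25·(17−2)≡11=l; y(24)→25·(24−2)≡4=e (all mod 26).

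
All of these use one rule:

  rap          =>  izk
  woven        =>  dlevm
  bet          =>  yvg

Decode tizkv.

grape

Each pair mirrors across the alphabet (r↔i, a↔z, p↔k): positions sum to 25. Each letter is replaced by its mirror in the alphabet: a↔z, b↔y, c↔x, and so on (the Atbash cipher).
Decoding tizkv: t↔g, i↔r, z↔a, k↔p, v↔e.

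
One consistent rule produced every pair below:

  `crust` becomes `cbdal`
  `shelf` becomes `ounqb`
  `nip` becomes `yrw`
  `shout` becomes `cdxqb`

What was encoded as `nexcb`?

The output letters match the input read backwards, each shifted +9: crust reversed is tsurc. The word is reversed, then every letter is shifted forward by 9.
Reversing it on nexcb: shift back: n−9=e, e−9=v, x−9=o, c−9=t, b−9=s → evots; then reverse → stove.

stove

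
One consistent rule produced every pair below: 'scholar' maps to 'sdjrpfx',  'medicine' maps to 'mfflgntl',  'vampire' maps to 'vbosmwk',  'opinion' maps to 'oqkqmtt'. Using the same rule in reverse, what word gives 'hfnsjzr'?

helpful

In scholar: s→s is +0, c→d is +1, h→j is +2, o→r is +3 — the shift increases by 1 each position. Letter i (0-indexed) is shifted by i+0, so successive shifts are 0, 1, 2, ….
Undoing it on hfnsjzr: h−0=h, f−1=e, n−2=l, s−3=p, j−4=f, z−5=u, r−6=l.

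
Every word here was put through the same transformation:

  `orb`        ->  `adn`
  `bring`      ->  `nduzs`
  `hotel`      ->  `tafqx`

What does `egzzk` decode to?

sunny

This is a Caesar cipher with shift 12.
Decoding egzzk: e−12=s, g−12=u, z−12=n, z−12=n, k−12=y.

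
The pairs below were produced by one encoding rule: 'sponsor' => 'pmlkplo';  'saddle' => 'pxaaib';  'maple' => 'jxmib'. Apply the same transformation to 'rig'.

ofd

Every letter moves 23 places later in the alphabet, wrapping around z→a.
For rig: r+23=o, i+23=f, g+23=d.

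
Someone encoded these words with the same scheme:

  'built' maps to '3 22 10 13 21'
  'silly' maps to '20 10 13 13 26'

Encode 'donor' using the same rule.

5 16 15 16 19

b is letter #2 and maps to 3: an offset of 1. The number is (letter's place in the alphabet, a=1) + 1.
For donor: d=4→5, o=15→16, n=14→15, o=15→16, r=18→19.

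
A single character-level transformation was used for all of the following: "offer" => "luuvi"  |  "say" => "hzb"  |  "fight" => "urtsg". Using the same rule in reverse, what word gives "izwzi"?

Each pair mirrors across the alphabet (o↔l, f↔u, f↔u): positions sum to 25. Each letter is replaced by its mirror in the alphabet: a↔z, b↔y, c↔x, and so on (the Atbash cipher).
Decoding izwzi: i↔r, z↔a, w↔d, z↔a, i↔r.

radar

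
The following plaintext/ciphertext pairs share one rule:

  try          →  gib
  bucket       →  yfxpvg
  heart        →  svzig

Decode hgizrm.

strain

Each pair mirrors across the alphabet (t↔g, r↔i, y↔b): positions sum to 25. Each letter is replaced by its mirror in the alphabet: a↔z, b↔y, c↔x, and so on (the Atbash cipher).
Decoding hgizrm: h↔s, g↔t, i↔r, z↔a, r↔i, m↔n.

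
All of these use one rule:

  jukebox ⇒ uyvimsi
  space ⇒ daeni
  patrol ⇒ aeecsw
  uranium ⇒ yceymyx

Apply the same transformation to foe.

qsi

The shift depends on letter class: consonant j→u is +11, but vowel u→y is +4. Two shifts are in play — +4 for a/e/i/o/u, +11 for every other letter.
Applying it to foe: f(cons)+11=q, o(vowel)+4=s, e(vowel)+4=i.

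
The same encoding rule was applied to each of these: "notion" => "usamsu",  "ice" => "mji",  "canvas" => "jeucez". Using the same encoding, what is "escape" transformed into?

The shift depends on letter class: consonant n→u is +7, but vowel o→s is +4. Vowels shift forward by 4 and consonants shift forward by 7.
On escape: e(vowel)+4=i, s(cons)+7=z, c(cons)+7=j, a(vowel)+4=e, p(cons)+7=w, e(vowel)+4=i.

izjewi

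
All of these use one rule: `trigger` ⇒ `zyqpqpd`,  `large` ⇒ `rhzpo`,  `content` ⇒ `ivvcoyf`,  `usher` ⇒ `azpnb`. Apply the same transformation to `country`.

ivcwdck

In trigger: t→z is +6, r→y is +7, i→q is +8, g→p is +9 — the shift increases by 1 each position. The shift increases by 1 at each position, starting from +6: 6, 7, 8, ….
Applying it to country: c+6=i, o+7=v, u+8=c, n+9=w, t+10=d, r+11=c, y+12=k.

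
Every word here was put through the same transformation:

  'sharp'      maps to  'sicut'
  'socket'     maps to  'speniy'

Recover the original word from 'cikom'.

chili

Each letter shifts forward by its position index (0, 1, 2, …) — the shift grows by one for each successive letter.
Decoding cikom: c−0=c, i−1=h, k−2=i, o−3=l, m−4=i.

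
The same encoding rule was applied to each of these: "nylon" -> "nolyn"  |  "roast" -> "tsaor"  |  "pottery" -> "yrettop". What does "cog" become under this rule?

goc

The output letters match the input read backwards: nylon reversed is nolyn. It's just the letters in reverse order.
Applying it to cog: reverse → goc.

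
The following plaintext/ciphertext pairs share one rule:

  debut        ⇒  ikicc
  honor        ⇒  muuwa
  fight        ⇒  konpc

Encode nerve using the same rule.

skydn

In debut: d→i is +5, e→k is +6, b→i is +7, u→c is +8 — the shift increases by 1 each position. The shift increases by 1 at each position, starting from +5: 5, 6, 7, ….
On nerve: n+5=s, e+6=k, r+7=y, v+8=d, e+9=n.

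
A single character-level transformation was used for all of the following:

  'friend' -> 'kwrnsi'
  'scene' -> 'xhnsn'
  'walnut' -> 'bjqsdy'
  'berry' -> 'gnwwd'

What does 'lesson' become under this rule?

The shift depends on letter class: consonant f→k is +5, but vowel i→r is +9. Vowels shift forward by 9 and consonants shift forward by 5.
On lesson: l(cons)+5=q, e(vowel)+9=n, s(cons)+5=x, s(cons)+5=x, o(vowel)+9=x, n(cons)+5=s.

qnxxxs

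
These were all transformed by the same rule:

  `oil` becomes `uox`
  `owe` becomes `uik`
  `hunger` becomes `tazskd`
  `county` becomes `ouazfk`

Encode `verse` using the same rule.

Vowels shift forward by 6 and consonants shift forward by 12.
On verse: v(cons)+12=h, e(vowel)+6=k, r(cons)+12=d, s(cons)+12=e, e(vowel)+6=k.

hkdek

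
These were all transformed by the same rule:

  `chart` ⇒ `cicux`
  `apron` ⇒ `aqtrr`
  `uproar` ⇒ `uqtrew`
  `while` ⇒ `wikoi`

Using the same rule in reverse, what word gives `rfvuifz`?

retreat

In chart: c→c is +0, h→i is +1, a→c is +2, r→u is +3 — the shift increases by 1 each position. Each letter shifts forward by its position index (0, 1, 2, …) — the shift grows by one for each successive letter.
Reversing it on rfvuifz: r−0=r, f−1=e, v−2=t, u−3=r, i−4=e, f−5=a, z−6=t.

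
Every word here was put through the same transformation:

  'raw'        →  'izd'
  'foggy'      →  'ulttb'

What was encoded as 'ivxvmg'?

recent

Letters are reflected about the middle of the alphabet (position → 25−position): Atbash.
Reversing it on ivxvmg: i↔r, v↔e, x↔c, v↔e, m↔n, g↔t.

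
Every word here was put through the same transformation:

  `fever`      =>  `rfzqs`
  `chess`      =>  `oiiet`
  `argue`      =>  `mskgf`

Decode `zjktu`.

Shifts by position in fever: pos 0: f→r (+12), pos 1: e→f (+1), pos 2: v→z (+4), pos 3: e→q (+12), pos 4: r→s (+1) — repeating every 3. The shifts repeat in a cycle of length 3: positions 0,1,… shift by +12, +1, +4, then the pattern repeats.
Decoding zjktu: z−12=n, j−1=i, k−4=g, t−12=h, u−1=t.

night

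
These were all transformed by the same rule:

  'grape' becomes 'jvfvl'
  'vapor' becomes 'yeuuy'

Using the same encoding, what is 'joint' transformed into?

msnta

In grape: g→j is +3, r→v is +4, a→f is +5, p→v is +6 — the shift increases by 1 each position. Each letter shifts forward by (position + 3), i.e. 3, 4, 5, … — the shift grows by one for each successive letter.
Applying it to joint: j+3=m, o+4=s, i+5=n, n+6=t, t+7=a.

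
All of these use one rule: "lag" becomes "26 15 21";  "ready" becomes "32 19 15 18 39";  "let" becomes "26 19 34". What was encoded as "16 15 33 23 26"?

l is letter #12 and maps to 26: an offset of 14. Each letter is replaced by its alphabet position (a=1..z=26) + 14.
Reversing it on 16 15 33 23 26: 16→(16−14)÷1=2=b, 15→(15−14)÷1=1=a, 33→(33−14)÷1=19=s, 23→(23−14)÷1=9=i, 26→(26−14)÷1=12=l.

basil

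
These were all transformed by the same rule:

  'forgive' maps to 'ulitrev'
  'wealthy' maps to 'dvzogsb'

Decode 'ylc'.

Letters are reflected about the middle of the alphabet (position → 25−position): Atbash.
Reversing it on ylc: y↔b, l↔o, c↔x.

box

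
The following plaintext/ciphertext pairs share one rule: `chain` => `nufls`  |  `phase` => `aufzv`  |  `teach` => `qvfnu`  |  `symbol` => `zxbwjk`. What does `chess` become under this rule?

nuvzz

c(2)→n(13) and h(7)→u(20) fit y≡17x+5 (mod 26); the inverse of 17 mod 26 is 23. This is an affine cipher: with a=0,…,z=25, each position x becomes (17x+5) mod 26.
For chess: c(2)→17·2+5≡13=n; h(7)→17·7+5≡20=u; e(4)→17·4+5≡21=v; s(18)→17·18+5≡25=z; s(18)→17·18+5≡25=z (all mod 26).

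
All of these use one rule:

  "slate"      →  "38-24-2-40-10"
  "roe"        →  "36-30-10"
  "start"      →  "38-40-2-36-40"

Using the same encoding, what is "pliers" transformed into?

32-24-18-10-36-38

s(#19)→38 and l(#12)→24: differences scale by 2, so n = 2·pos + 0. With a=1..z=26, the number is 2·pos.
Applying it to pliers: p=16→32, l=12→24, i=9→18, e=5→10, r=18→36, s=19→38.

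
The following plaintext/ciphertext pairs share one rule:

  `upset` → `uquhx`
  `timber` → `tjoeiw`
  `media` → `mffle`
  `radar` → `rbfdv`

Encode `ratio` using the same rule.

rbvls

In upset: u→u is +0, p→q is +1, s→u is +2, e→h is +3 — the shift increases by 1 each position. Letter i (0-indexed) is shifted by i+0, so successive shifts are 0, 1, 2, ….
On ratio: r+0=r, a+1=b, t+2=v, i+3=l, o+4=s.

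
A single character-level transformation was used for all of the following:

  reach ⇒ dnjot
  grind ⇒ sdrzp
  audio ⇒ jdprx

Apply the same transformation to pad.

bjp

The shift depends on letter class: consonant r→d is +12, but vowel e→n is +9. Vowels shift forward by 9 and consonants shift forward by 12.
On pad: p(cons)+12=b, a(vowel)+9=j, d(cons)+12=p.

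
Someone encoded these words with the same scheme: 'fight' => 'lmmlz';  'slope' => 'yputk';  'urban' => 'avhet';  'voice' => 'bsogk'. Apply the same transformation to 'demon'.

It's a Vigenère-style cipher with numeric key [6,4]: position i shifts by key[i mod 2].
On demon: d+6=j, e+4=i, m+6=s, o+4=s, n+6=t.

jisst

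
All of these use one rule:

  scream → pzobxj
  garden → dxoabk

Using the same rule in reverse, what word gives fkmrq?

input

Compare letters: s→p is +23, c→z is +23, r→o is +23 — a constant shift. Every letter moves 23 places later in the alphabet, wrapping around z→a.
Reversing it on fkmrq: f−23=i, k−23=n, m−23=p, r−23=u, q−23=t.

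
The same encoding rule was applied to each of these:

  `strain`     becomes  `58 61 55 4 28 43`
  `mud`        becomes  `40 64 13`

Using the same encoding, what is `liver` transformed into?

s(#19)→58 and t(#20)→61: differences scale by 3, so n = 3·pos + 1. Each letter becomes 3×(its alphabet position, a=1..z=26) + 1.
For liver: l=12→37, i=9→28, v=22→67, e=5→16, r=18→55.

37 28 67 16 55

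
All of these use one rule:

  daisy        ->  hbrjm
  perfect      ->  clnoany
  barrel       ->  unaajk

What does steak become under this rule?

tjncb

Two steps: reverse the string, then apply a Caesar shift of +9.
On steak: reverse → kaets; then shift: k+9=t, a+9=j, e+9=n, t+9=c, s+9=b.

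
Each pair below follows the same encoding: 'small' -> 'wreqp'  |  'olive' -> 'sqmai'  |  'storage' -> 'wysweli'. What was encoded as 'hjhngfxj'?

dedicate

A repeating key of period 2 is used — shifts +4, +5 over and over.
Decoding hjhngfxj: h−4=d, j−5=e, h−4=d, n−5=i, g−4=c, f−5=a, x−4=t, j−5=e.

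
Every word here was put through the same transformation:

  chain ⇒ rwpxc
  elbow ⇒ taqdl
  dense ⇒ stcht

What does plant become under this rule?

Compare letters: c→r is +15, h→w is +15, a→p is +15 — a constant shift. Every letter moves 15 places later in the alphabet, wrapping around z→a.
On plant: p+15=e, l+15=a, a+15=p, n+15=c, t+15=i.

eapci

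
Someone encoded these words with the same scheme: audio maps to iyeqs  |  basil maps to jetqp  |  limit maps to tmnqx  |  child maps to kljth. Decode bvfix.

Shifts by position in audio: pos 0: a→i (+8), pos 1: u→y (+4), pos 2: d→e (+1), pos 3: i→q (+8), pos 4: o→s (+4) — repeating every 3. A repeating key of period 3 is used — shifts +8, +4, +1 over and over.
Decoding bvfix: b−8=t, v−4=r, f−1=e, i−8=a, x−4=t.

treat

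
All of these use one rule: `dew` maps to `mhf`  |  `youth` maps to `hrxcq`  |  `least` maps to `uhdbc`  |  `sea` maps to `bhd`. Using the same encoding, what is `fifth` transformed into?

olocq

The shift depends on letter class: consonant d→m is +9, but vowel e→h is +3. Vowels shift forward by 3 and consonants shift forward by 9.
On fifth: f(cons)+9=o, i(vowel)+3=l, f(cons)+9=o, t(cons)+9=c, h(cons)+9=q.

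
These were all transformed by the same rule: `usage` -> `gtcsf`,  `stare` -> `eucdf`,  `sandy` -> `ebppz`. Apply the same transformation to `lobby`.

xpdnz

Shifts by position in usage: pos 0: u→g (+12), pos 1: s→t (+1), pos 2: a→c (+2), pos 3: g→s (+12), pos 4: e→f (+1) — repeating every 3. It's a Vigenère-style cipher with numeric key [12,1,2]: position i shifts by key[i mod 3].
For lobby: l+12=x, o+1=p, b+2=d, b+12=n, y+1=z.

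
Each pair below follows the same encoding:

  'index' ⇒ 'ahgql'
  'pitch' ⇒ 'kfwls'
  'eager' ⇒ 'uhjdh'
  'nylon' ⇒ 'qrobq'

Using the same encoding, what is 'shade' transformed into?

The output letters match the input read backwards, each shifted +3: index reversed is xedni. The word is reversed, then every letter is shifted forward by 3.
On shade: reverse → edahs; then shift: e+3=h, d+3=g, a+3=d, h+3=k, s+3=v.

hgdkv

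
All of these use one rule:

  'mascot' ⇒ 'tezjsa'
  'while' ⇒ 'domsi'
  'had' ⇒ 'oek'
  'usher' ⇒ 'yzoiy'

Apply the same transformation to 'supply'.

The shift depends on letter class: consonant m→t is +7, but vowel a→e is +4. The rule splits by letter class: vowels +4, consonants +7.
Applying it to supply: s(cons)+7=z, u(vowel)+4=y, p(cons)+7=w, p(cons)+7=w, l(cons)+7=s, y(cons)+7=f.

zywwsf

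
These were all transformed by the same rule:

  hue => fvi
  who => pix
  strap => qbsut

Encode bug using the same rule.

Read the word backwards and shift each letter +1.
Applying it to bug: reverse → gub; then shift: g+1=h, u+1=v, b+1=c.

hvc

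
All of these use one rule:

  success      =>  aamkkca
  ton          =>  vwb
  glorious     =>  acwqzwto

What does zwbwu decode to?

motor

The output letters match the input read backwards, each shifted +8: success reversed is sseccus. Two steps: reverse the string, then apply a Caesar shift of +8.
Undoing it on zwbwu: shift back: z−8=r, w−8=o, b−8=t, w−8=o, u−8=m → rotom; then reverse → motor.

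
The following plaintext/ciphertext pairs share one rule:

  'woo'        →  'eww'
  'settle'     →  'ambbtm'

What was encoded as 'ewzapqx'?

worship

Compare letters: w→e is +8, o→w is +8, o→w is +8 — a constant shift. This is a Caesar cipher with shift 8.
Decoding ewzapqx: e−8=w, w−8=o, z−8=r, a−8=s, p−8=h, q−8=i, x−8=p.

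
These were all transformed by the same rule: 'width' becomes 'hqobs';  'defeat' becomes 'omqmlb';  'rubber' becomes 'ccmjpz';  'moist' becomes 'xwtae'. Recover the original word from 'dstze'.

skirt

Shifts by position in width: pos 0: w→h (+11), pos 1: i→q (+8), pos 2: d→o (+11), pos 3: t→b (+8) — repeating every 2. It's a Vigenère-style cipher with numeric key [11,8]: position i shifts by key[i mod 2].
Undoing it on dstze: d−11=s, s−8=k, t−11=i, z−8=r, e−11=t.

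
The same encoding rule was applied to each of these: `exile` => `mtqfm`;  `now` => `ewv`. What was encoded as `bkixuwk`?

compact

Read the word backwards and shift each letter +8.
Reversing it on bkixuwk: shift back: b−8=t, k−8=c, i−8=a, x−8=p, u−8=m, w−8=o, k−8=c → tcapmoc; then reverse → compact.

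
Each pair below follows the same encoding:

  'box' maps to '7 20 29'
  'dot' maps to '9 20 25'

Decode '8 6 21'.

cap

The number is (letter's place in the alphabet, a=1) + 5.
Reversing it on 8 6 21: 8→(8−5)÷1=3=c, 6→(6−5)÷1=1=a, 21→(21−5)÷1=16=p.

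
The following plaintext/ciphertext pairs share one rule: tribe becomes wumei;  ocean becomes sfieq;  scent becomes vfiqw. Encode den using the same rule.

Vowels shift forward by 4 and consonants shift forward by 3.
On den: d(cons)+3=g, e(vowel)+4=i, n(cons)+3=q.

giq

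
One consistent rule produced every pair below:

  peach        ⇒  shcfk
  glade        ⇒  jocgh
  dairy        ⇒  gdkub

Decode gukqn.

Shifts by position in peach: pos 0: p→s (+3), pos 1: e→h (+3), pos 2: a→c (+2), pos 3: c→f (+3), pos 4: h→k (+3) — repeating every 3. A repeating key of period 3 is used — shifts +3, +3, +2 over and over.
Undoing it on gukqn: g−3=d, u−3=r, k−2=i, q−3=n, n−3=k.

drink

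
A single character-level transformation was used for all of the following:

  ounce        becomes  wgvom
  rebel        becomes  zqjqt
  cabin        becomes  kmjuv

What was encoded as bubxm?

It's a Vigenère-style cipher with numeric key [8,12]: position i shifts by key[i mod 2].
Decoding bubxm: b−8=t, u−12=i, b−8=t, x−12=l, m−8=e.

title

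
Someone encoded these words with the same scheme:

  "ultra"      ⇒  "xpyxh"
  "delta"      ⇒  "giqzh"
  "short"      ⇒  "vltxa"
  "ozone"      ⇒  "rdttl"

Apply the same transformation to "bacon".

eehuu

The shift increases by 1 at each position, starting from +3: 3, 4, 5, ….
For bacon: b+3=e, a+4=e, c+5=h, o+6=u, n+7=u.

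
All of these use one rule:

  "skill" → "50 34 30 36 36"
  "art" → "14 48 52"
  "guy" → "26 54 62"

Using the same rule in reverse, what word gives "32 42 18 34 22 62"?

With a=1..z=26, the number is 2·pos + 12.
Decoding 32 42 18 34 22 62: 32→(32−12)÷2=10=j, 42→(42−12)÷2=15=o, 18→(18−12)÷2=3=c, 34→(34−12)÷2=11=k, 22→(22−12)÷2=5=e, 62→(62−12)÷2=25=y.

jockey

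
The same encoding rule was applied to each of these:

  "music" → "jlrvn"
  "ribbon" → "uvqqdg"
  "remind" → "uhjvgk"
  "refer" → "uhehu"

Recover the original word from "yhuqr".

m(12)→j(9) and u(20)→l(11) fit y≡23x+19 (mod 26); the inverse of 23 mod 26 is 17. Treating letters as 0–25, the rule is x ↦ 23x + 19 (mod 26).
Reversing it on yhuqr: y(24)→17·(24−19)≡7=h; h(7)→17·(7−19)≡4=e; u(20)→17·(20−19)≡17=r; q(16)→17·(16−19)≡1=b; r(17)→17·(17−19)≡18=s (all mod 26).

herbs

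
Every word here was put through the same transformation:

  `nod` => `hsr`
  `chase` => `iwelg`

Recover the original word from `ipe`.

Two steps: reverse the string, then apply a Caesar shift of +4.
Undoing it on ipe: shift back: i−4=e, p−4=l, e−4=a → ela; then reverse → ale.

ale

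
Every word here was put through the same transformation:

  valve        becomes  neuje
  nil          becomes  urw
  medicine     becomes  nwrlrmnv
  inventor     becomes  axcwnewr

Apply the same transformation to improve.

The output letters match the input read backwards, each shifted +9: valve reversed is evlav. Two steps: reverse the string, then apply a Caesar shift of +9.
Applying it to improve: reverse → evorpmi; then shift: e+9=n, v+9=e, o+9=x, r+9=a, p+9=y, m+9=v, i+9=r.

nexayvr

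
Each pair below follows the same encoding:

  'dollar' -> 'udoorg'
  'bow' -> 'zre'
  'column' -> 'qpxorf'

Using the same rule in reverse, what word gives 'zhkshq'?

Read the word backwards and shift each letter +3.
Decoding zhkshq: shift back: z−3=w, h−3=e, k−3=h, s−3=p, h−3=e, q−3=n → wehpen; then reverse → nephew.

nephew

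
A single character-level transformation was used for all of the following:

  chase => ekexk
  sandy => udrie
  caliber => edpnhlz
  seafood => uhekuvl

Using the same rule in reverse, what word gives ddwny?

In chase: c→e is +2, h→k is +3, a→e is +4, s→x is +5 — the shift increases by 1 each position. The shift increases by 1 at each position, starting from +2: 2, 3, 4, ….
Reversing it on ddwny: d−2=b, d−3=a, w−4=s, n−5=i, y−6=s.

basis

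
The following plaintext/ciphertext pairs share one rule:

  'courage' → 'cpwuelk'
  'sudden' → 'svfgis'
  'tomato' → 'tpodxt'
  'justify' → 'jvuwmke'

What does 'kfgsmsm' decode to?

In courage: c→c is +0, o→p is +1, u→w is +2, r→u is +3 — the shift increases by 1 each position. Each letter shifts forward by its position index (0, 1, 2, …) — the shift grows by one for each successive letter.
Undoing it on kfgsmsm: k−0=k, f−1=e, g−2=e, s−3=p, m−4=i, s−5=n, m−6=g.

keeping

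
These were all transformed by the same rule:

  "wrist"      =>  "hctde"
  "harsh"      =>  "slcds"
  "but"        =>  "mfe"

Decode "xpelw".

metal

Compare letters: w→h is +11, r→c is +11, i→t is +11 — a constant shift. Every letter moves 11 places later in the alphabet, wrapping around z→a.
Undoing it on xpelw: x−11=m, p−11=e, e−11=t, l−11=a, w−11=l.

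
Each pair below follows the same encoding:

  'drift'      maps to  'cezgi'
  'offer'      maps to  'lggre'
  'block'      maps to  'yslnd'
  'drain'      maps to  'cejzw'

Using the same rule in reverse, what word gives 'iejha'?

d(3)→c(2) and r(17)→e(4) fit y≡15x+9 (mod 26); the inverse of 15 mod 26 is 7. Treating letters as 0–25, the rule is x ↦ 15x + 9 (mod 26).
Reversing it on iejha: i(8)→7·(8−9)≡19=t; e(4)→7·(4−9)≡17=r; j(9)→7·(9−9)≡0=a; h(7)→7·(7−9)≡12=m; a(0)→7·(0−9)≡15=p (all mod 26).

tramp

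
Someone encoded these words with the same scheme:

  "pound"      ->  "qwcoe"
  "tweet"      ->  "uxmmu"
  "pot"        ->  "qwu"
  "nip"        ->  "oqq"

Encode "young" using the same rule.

The rule splits by letter class: vowels +8, consonants +1.
Applying it to young: y(cons)+1=z, o(vowel)+8=w, u(vowel)+8=c, n(cons)+1=o, g(cons)+1=h.

zwcoh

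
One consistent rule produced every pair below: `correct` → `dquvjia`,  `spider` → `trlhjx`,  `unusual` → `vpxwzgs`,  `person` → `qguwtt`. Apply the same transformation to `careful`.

dcuikas

In correct: c→d is +1, o→q is +2, r→u is +3, r→v is +4 — the shift increases by 1 each position. The shift increases by 1 at each position, starting from +1: 1, 2, 3, ….
Applying it to careful: c+1=d, a+2=c, r+3=u, e+4=i, f+5=k, u+6=a, l+7=s.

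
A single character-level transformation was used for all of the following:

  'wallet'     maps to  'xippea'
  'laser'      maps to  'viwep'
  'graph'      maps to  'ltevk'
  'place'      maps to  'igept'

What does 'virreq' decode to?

The output letters match the input read backwards, each shifted +4: wallet reversed is tellaw. The word is reversed, then every letter is shifted forward by 4.
Reversing it on virreq: shift back: v−4=r, i−4=e, r−4=n, r−4=n, e−4=a, q−4=m → rennam; then reverse → manner.

manner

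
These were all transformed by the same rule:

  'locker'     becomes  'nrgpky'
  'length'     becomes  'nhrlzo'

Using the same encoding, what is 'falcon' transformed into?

hdphuu

In locker: l→n is +2, o→r is +3, c→g is +4, k→p is +5 — the shift increases by 1 each position. Letter i (0-indexed) is shifted by i+2, so successive shifts are 2, 3, 4, ….
For falcon: f+2=h, a+3=d, l+4=p, c+5=h, o+6=u, n+7=u.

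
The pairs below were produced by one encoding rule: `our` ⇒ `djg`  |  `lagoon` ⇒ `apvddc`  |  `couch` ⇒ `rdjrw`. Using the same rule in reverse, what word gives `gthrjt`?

rescue

Each letter is shifted forward by 15 in the alphabet (a Caesar shift of +15).
Reversing it on gthrjt: g−15=r, t−15=e, h−15=s, r−15=c, j−15=u, t−15=e.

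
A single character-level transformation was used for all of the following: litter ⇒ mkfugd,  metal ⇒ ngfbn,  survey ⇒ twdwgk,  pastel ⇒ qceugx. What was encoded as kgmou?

Shifts by position in litter: pos 0: l→m (+1), pos 1: i→k (+2), pos 2: t→f (+12), pos 3: t→u (+1), pos 4: e→g (+2), pos 5: r→d (+12) — repeating every 3. A repeating key of period 3 is used — shifts +1, +2, +12 over and over.
Decoding kgmou: k−1=j, g−2=e, m−12=a, o−1=n, u−2=s.

jeans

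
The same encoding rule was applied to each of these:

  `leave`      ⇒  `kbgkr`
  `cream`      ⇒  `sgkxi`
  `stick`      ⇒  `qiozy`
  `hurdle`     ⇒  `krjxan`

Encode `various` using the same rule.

yauoxgb

Two steps: reverse the string, then apply a Caesar shift of +6.
Applying it to various: reverse → suoirav; then shift: s+6=y, u+6=a, o+6=u, i+6=o, r+6=x, a+6=g, v+6=b.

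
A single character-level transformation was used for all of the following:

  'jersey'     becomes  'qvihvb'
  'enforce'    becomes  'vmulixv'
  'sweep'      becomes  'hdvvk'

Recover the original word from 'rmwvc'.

index

Letters are reflected about the middle of the alphabet (position → 25−position): Atbash.
Decoding rmwvc: r↔i, m↔n, w↔d, v↔e, c↔x.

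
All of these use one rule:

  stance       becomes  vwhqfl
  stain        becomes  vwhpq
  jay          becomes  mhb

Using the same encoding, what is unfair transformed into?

bqihpu

The shift depends on letter class: consonant s→v is +3, but vowel a→h is +7. Two shifts are in play — +7 for a/e/i/o/u, +3 for every other letter.
For unfair: u(vowel)+7=b, n(cons)+3=q, f(cons)+3=i, a(vowel)+7=h, i(vowel)+7=p, r(cons)+3=u.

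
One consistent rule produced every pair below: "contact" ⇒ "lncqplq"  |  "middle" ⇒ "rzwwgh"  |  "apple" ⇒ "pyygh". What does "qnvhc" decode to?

token

Treating letters as 0–25, the rule is x ↦ 11x + 15 (mod 26).
Decoding qnvhc: q(16)→19·(16−15)≡19=t; n(13)→19·(13−15)≡14=o; v(21)→19·(21−15)≡10=k; h(7)→19·(7−15)≡4=e; c(2)→19·(2−15)≡13=n (all mod 26).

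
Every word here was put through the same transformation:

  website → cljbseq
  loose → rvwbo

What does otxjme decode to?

In website: w→c is +6, e→l is +7, b→j is +8, s→b is +9 — the shift increases by 1 each position. The shift increases by 1 at each position, starting from +6: 6, 7, 8, ….
Reversing it on otxjme: o−6=i, t−7=m, x−8=p, j−9=a, m−10=c, e−11=t.

impact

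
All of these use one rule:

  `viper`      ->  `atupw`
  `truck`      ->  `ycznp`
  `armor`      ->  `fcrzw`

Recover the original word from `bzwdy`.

Shifts by position in viper: pos 0: v→a (+5), pos 1: i→t (+11), pos 2: p→u (+5), pos 3: e→p (+11) — repeating every 2. The shifts repeat in a cycle of length 2: positions 0,1,… shift by +5, +11, then the pattern repeats.
Undoing it on bzwdy: b−5=w, z−11=o, w−5=r, d−11=s, y−5=t.

worst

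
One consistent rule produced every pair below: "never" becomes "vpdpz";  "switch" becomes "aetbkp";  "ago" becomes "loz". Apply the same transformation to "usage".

The shift depends on letter class: consonant n→v is +8, but vowel e→p is +11. The rule splits by letter class: vowels +11, consonants +8.
Applying it to usage: u(vowel)+11=f, s(cons)+8=a, a(vowel)+11=l, g(cons)+8=o, e(vowel)+11=p.

falop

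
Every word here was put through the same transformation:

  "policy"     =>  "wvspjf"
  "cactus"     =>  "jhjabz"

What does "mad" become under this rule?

thk

Compare letters: p→w is +7, o→v is +7, l→s is +7 — a constant shift. Every letter moves 7 places later in the alphabet, wrapping around z→a.
For mad: m+7=t, a+7=h, d+7=k.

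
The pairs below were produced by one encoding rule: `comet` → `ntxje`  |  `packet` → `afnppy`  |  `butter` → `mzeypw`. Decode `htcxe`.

Shifts by position in comet: pos 0: c→n (+11), pos 1: o→t (+5), pos 2: m→x (+11), pos 3: e→j (+5) — repeating every 2. The shifts repeat in a cycle of length 2: positions 0,1,… shift by +11, +5, then the pattern repeats.
Undoing it on htcxe: h−11=w, t−5=o, c−11=r, x−5=s, e−11=t.

worst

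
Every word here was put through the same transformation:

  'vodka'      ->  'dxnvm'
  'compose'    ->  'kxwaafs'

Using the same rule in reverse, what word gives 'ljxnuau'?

dancing

In vodka: v→d is +8, o→x is +9, d→n is +10, k→v is +11 — the shift increases by 1 each position. Letter i (0-indexed) is shifted by i+8, so successive shifts are 8, 9, 10, ….
Undoing it on ljxnuau: l−8=d, j−9=a, x−10=n, n−11=c, u−12=i, a−13=n, u−14=g.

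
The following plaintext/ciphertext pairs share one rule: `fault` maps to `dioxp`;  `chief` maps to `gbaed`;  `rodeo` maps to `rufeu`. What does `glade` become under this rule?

Treating letters as 0–25, the rule is x ↦ 25x + 8 (mod 26).
Applying it to glade: g(6)→25·6+8≡2=c; l(11)→25·11+8≡23=x; a(0)→25·0+8≡8=i; d(3)→25·3+8≡5=f; e(4)→25·4+8≡4=e (all mod 26).

cxife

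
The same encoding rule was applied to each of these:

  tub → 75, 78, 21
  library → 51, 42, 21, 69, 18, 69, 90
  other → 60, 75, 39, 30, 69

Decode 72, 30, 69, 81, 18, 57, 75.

servant

t(#20)→75 and u(#21)→78: differences scale by 3, so n = 3·pos + 15. With a=1..z=26, the number is 3·pos + 15.
Reversing it on 72, 30, 69, 81, 18, 57, 75: 72→(72−15)÷3=19=s, 30→(30−15)÷3=5=e, 69→(69−15)÷3=18=r, 81→(81−15)÷3=22=v, 18→(18−15)÷3=1=a, 57→(57−15)÷3=14=n, 75→(75−15)÷3=20=t.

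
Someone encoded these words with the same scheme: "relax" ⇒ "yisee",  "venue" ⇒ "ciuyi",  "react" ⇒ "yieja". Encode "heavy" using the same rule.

The rule splits by letter class: vowels +4, consonants +7.
Applying it to heavy: h(cons)+7=o, e(vowel)+4=i, a(vowel)+4=e, v(cons)+7=c, y(cons)+7=f.

oiecf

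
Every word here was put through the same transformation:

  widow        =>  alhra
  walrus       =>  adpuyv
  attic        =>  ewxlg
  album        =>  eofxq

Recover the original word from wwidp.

A repeating key of period 2 is used — shifts +4, +3 over and over.
Decoding wwidp: w−4=s, w−3=t, i−4=e, d−3=a, p−4=l.

steal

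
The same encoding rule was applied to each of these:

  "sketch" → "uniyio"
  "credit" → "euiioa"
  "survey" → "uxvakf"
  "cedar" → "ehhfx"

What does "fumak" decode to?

drive

In sketch: s→u is +2, k→n is +3, e→i is +4, t→y is +5 — the shift increases by 1 each position. Each letter shifts forward by (position + 2), i.e. 2, 3, 4, … — the shift grows by one for each successive letter.
Undoing it on fumak: f−2=d, u−3=r, m−4=i, a−5=v, k−6=e.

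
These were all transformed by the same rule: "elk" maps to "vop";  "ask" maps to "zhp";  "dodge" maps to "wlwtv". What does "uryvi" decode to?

fiber

This is the alphabet-reversal cipher (Atbash): a becomes z, b becomes y, etc.
Undoing it on uryvi: u↔f, r↔i, y↔b, v↔e, i↔r.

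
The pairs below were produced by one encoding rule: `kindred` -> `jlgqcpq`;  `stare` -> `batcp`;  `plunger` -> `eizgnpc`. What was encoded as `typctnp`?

average

k(10)→j(9) and i(8)→l(11) fit y≡25x+19 (mod 26); the inverse of 25 mod 26 is 25. This is an affine cipher: with a=0,…,z=25, each position x becomes (25x+19) mod 26.
Undoing it on typctnp: t(19)→25·(19−19)≡0=a; y(24)→25·(24−19)≡21=v; p(15)→25·(15−19)≡4=e; c(2)→25·(2−19)≡17=r; t(19)→25·(19−19)≡0=a; n(13)→25·(13−19)≡6=g; p(15)→25·(15−19)≡4=e (all mod 26).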